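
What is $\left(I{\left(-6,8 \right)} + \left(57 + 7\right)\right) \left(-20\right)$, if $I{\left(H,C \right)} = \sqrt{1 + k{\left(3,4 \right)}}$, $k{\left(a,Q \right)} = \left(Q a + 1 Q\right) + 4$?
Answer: $-1280 - 20 \sqrt{21} \approx -1371.7$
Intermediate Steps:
$k{\left(a,Q \right)} = 4 + Q + Q a$ ($k{\left(a,Q \right)} = \left(Q a + Q\right) + 4 = \left(Q + Q a\right) + 4 = 4 + Q + Q a$)
$I{\left(H,C \right)} = \sqrt{21}$ ($I{\left(H,C \right)} = \sqrt{1 + \left(4 + 4 + 4 \cdot 3\right)} = \sqrt{1 + \left(4 + 4 + 12\right)} = \sqrt{1 + 20} = \sqrt{21}$)
$\left(I{\left(-6,8 \right)} + \left(57 + 7\right)\right) \left(-20\right) = \left(\sqrt{21} + \left(57 + 7\right)\right) \left(-20\right) = \left(\sqrt{21} + 64\right) \left(-20\right) = \left(64 + \sqrt{21}\right) \left(-20\right) = -1280 - 20 \sqrt{21}$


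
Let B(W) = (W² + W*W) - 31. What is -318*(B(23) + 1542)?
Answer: -816942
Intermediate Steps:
B(W) = -31 + 2*W² (B(W) = (W² + W²) - 31 = 2*W² - 31 = -31 + 2*W²)
-318*(B(23) + 1542) = -318*((-31 + 2*23²) + 1542) = -318*((-31 + 2*529) + 1542) = -318*((-31 + 1058) + 1542) = -318*(1027 + 1542) = -318*2569 = -816942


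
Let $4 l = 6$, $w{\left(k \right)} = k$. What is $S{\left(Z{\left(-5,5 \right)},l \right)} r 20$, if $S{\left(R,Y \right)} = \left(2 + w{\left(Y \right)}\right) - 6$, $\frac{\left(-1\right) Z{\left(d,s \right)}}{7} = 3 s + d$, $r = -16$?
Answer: $800$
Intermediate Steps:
$l = \frac{3}{2}$ ($l = \frac{1}{4} \cdot 6 = \frac{3}{2} \approx 1.5$)
$Z{\left(d,s \right)} = - 21 s - 7 d$ ($Z{\left(d,s \right)} = - 7 \left(3 s + d\right) = - 7 \left(d + 3 s\right) = - 21 s - 7 d$)
$S{\left(R,Y \right)} = -4 + Y$ ($S{\left(R,Y \right)} = \left(2 + Y\right) - 6 = -4 + Y$)
$S{\left(Z{\left(-5,5 \right)},l \right)} r 20 = \left(-4 + \frac{3}{2}\right) \left(-16\right) 20 = \left(- \frac{5}{2}\right) \left(-16\right) 20 = 40 \cdot 20 = 800$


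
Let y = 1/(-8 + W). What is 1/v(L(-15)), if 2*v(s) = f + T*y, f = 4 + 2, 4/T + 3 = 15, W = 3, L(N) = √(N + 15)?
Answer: 30/89 ≈ 0.33708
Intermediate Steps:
L(N) = √(15 + N)
T = ⅓ (T = 4/(-3 + 15) = 4/12 = 4*(1/12) = ⅓ ≈ 0.33333)
y = -⅕ (y = 1/(-8 + 3) = 1/(-5) = -⅕ ≈ -0.20000)
f = 6
v(s) = 89/30 (v(s) = (6 + (⅓)*(-⅕))/2 = (6 - 1/15)/2 = (½)*(89/15) = 89/30)
1/v(L(-15)) = 1/(89/30) = 30/89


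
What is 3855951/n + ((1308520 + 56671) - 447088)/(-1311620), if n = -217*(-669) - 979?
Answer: 2462578753319/94563867140 ≈ 26.041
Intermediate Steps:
n = 144194 (n = 145173 - 979 = 144194)
3855951/n + ((1308520 + 56671) - 447088)/(-1311620) = 3855951/144194 + ((1308520 + 56671) - 447088)/(-1311620) = 3855951*(1/144194) + (1365191 - 447088)*(-1/1311620) = 3855951/144194 + 918103*(-1/1311620) = 3855951/144194 - 918103/1311620 = 2462578753319/94563867140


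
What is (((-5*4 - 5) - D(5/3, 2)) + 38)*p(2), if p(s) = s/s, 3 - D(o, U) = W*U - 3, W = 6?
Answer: 19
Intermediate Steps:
D(o, U) = 6 - 6*U (D(o, U) = 3 - (6*U - 3) = 3 - (-3 + 6*U) = 3 + (3 - 6*U) = 6 - 6*U)
p(s) = 1
(((-5*4 - 5) - D(5/3, 2)) + 38)*p(2) = (((-5*4 - 5) - (6 - 6*2)) + 38)*1 = (((-20 - 5) - (6 - 12)) + 38)*1 = ((-25 - 1*(-6)) + 38)*1 = ((-25 + 6) + 38)*1 = (-19 + 38)*1 = 19*1 = 19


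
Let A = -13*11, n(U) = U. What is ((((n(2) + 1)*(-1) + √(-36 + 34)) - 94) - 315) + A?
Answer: -555 + I*√2 ≈ -555.0 + 1.4142*I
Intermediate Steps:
A = -143
((((n(2) + 1)*(-1) + √(-36 + 34)) - 94) - 315) + A = ((((2 + 1)*(-1) + √(-36 + 34)) - 94) - 315) - 143 = (((3*(-1) + √(-2)) - 94) - 315) - 143 = (((-3 + I*√2) - 94) - 315) - 143 = ((-97 + I*√2) - 315) - 143 = (-412 + I*√2) - 143 = -555 + I*√2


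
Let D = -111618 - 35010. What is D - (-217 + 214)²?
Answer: -146637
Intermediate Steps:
D = -146628
D - (-217 + 214)² = -146628 - (-217 + 214)² = -146628 - 1*(-3)² = -146628 - 1*9 = -146628 - 9 = -146637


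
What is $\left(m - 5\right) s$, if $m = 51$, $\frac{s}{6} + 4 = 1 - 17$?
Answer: $-5520$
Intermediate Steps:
$s = -120$ ($s = -24 + 6 \left(1 - 17\right) = -24 + 6 \left(-16\right) = -24 - 96 = -120$)
$\left(m - 5\right) s = \left(51 - 5\right) \left(-120\right) = 46 \left(-120\right) = -5520$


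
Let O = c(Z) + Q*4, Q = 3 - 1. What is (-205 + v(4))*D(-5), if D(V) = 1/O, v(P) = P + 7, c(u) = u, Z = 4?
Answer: -97/6 ≈ -16.167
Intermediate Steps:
Q = 2
O = 12 (O = 4 + 2*4 = 4 + 8 = 12)
v(P) = 7 + P
D(V) = 1/12
(-205 + v(4))*D(-5) = (-205 + (7 + 4))*(1/12) = (-205 + 11)*(1/12) = -194*1/12 = -97/6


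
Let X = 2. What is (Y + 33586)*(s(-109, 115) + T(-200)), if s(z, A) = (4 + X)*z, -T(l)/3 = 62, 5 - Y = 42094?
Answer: 7142520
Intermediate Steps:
Y = -42089 (Y = 5 - 1*42094 = 5 - 42094 = -42089)
T(l) = -186 (T(l) = -3*62 = -186)
s(z, A) = 6*z (s(z, A) = (4 + 2)*z = 6*z)
(Y + 33586)*(s(-109, 115) + T(-200)) = (-42089 + 33586)*(6*(-109) - 186) = -8503*(-654 - 186) = -8503*(-840) = 7142520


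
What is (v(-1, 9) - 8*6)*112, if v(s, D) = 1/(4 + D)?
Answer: -69776/13 ≈ -5367.4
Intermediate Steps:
(v(-1, 9) - 8*6)*112 = (1/(4 + 9) - 8*6)*112 = (1/13 - 48)*112 = -623/13*112 = -69776/13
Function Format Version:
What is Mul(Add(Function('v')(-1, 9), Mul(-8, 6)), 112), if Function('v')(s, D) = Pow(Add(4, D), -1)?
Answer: Rational(-69776, 13) ≈ -5367.4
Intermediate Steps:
Mul(Add(Function('v')(-1, 9), Mul(-8, 6)), 112) = Mul(Add(Pow(Add(4, 9), -1), Mul(-8, 6)), 112) = Mul(Add(Pow(13, -1), -48), 112) = Mul(Add(Rational(1, 13), -48), 112) = Mul(Rational(-623, 13), 112) = Rational(-69776, 13)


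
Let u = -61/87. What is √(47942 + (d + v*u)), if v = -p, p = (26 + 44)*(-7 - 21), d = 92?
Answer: √353167626/87 ≈ 216.01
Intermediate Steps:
p = -1960 (p = 70*(-28) = -1960)
v = 1960 (v = -1*(-1960) = 1960)
u = -61/87 (u = -61*1/87 = -61/87 ≈ -0.70115)
√(47942 + (d + v*u)) = √(47942 + (92 + 1960*(-61/87))) = √(47942 + (92 - 119560/87)) = √(47942 - 111556/87) = √(4059398/87) = √353167626/87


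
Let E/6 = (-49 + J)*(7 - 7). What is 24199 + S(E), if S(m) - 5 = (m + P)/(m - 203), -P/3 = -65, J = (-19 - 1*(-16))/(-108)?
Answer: 4913217/203 ≈ 24203.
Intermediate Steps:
J = 1/36 (J = (-19 + 16)*(-1/108) = -3*(-1/108) = 1/36 ≈ 0.027778)
P = 195 (P = -3*(-65) = 195)
E = 0 (E = 6*((-49 + 1/36)*(7 - 7)) = 6*(-1763/36*0) = 6*0 = 0)
S(m) = 5 + (195 + m)/(-203 + m) (S(m) = 5 + (m + 195)/(m - 203) = 5 + (195 + m)/(-203 + m))
24199 + S(E) = 24199 + 2*(-410 + 3*0)/(-203 + 0) = 24199 + 2*(-410 + 0)/(-203) = 24199 + 2*(-1/203)*(-410) = 24199 + 820/203 = 4913217/203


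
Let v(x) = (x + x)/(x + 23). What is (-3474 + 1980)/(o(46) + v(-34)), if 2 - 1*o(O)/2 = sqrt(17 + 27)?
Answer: 115038/547 + 90387*sqrt(11)/1094 ≈ 484.33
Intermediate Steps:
v(x) = 2*x/(23 + x) (v(x) = (2*x)/(23 + x) = 2*x/(23 + x))
o(O) = 4 - 4*sqrt(11) (o(O) = 4 - 2*sqrt(17 + 27) = 4 - 4*sqrt(11))
(-3474 + 1980)/(o(46) + v(-34)) = (-3474 + 1980)/((4 - 4*sqrt(11)) + 2*(-34)/(23 - 34)) = -1494/((4 - 4*sqrt(11)) + 2*(-34)/(-11)) = -1494/((4 - 4*sqrt(11)) + 2*(-34)*(-1/11)) = -1494/((4 - 4*sqrt(11)) + 68/11) = -1494/(112/11 - 4*sqrt(11))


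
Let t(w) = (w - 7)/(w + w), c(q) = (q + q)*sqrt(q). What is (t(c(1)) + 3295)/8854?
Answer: 13175/35416 ≈ 0.37201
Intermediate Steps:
c(q) = 2*q**(3/2) (c(q) = (2*q)*sqrt(q) = 2*q**(3/2))
t(w) = (-7 + w)/(2*w) (t(w) = (-7 + w)/((2*w)) = (-7 + w)*(1/(2*w)) = (-7 + w)/(2*w))
(t(c(1)) + 3295)/8854 = ((-7 + 2*1**(3/2))/(2*((2*1**(3/2)))) + 3295)/8854 = ((-7 + 2*1)/(2*((2*1))) + 3295)*(1/8854) = ((1/2)*(-7 + 2)/2 + 3295)*(1/8854) = ((1/2)*(1/2)*(-5) + 3295)*(1/8854) = (-5/4 + 3295)*(1/8854) = (13175/4)*(1/8854) = 13175/35416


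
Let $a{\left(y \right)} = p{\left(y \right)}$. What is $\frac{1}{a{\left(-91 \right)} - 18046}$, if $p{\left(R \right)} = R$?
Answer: $- \frac{1}{18137} \approx -5.5136 \cdot 10^{-5}$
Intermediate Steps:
$a{\left(y \right)} = y$
$\frac{1}{a{\left(-91 \right)} - 18046} = \frac{1}{-91 - 18046} = \frac{1}{-18137} = - \frac{1}{18137}$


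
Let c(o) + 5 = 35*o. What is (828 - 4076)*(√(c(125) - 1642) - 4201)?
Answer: 13644848 - 6496*√682 ≈ 1.3475e+7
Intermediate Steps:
c(o) = -5 + 35*o
(828 - 4076)*(√(c(125) - 1642) - 4201) = (828 - 4076)*(√((-5 + 35*125) - 1642) - 4201) = -3248*(√((-5 + 4375) - 1642) - 4201) = -3248*(√(4370 - 1642) - 4201) = -3248*(√2728 - 4201) = -3248*(2*√682 - 4201) = -3248*(-4201 + 2*√682) = 13644848 - 6496*√682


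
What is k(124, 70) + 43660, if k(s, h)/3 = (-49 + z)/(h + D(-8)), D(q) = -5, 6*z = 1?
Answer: 5675507/130 ≈ 43658.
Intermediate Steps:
z = ⅙ (z = (⅙)*1 = ⅙ ≈ 0.16667)
k(s, h) = -293/(2*(-5 + h)) (k(s, h) = 3*((-49 + ⅙)/(h - 5)) = 3*(-293/(6*(-5 + h))) = -293/(2*(-5 + h)))
k(124, 70) + 43660 = -293/(-10 + 2*70) + 43660 = -293/(-10 + 140) + 43660 = -293/130 + 43660 = 5675507/130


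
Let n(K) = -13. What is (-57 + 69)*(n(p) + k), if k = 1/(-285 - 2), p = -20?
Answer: -44784/287 ≈ -156.04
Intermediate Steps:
k = -1/287 (k = 1/(-287) = -1/287 ≈ -0.0034843)
(-57 + 69)*(n(p) + k) = (-57 + 69)*(-13 - 1/287) = 12*(-3732/287) = -44784/287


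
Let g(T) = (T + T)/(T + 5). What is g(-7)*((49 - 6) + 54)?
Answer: 679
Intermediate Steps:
g(T) = 2*T/(5 + T) (g(T) = (2*T)/(5 + T) = 2*T/(5 + T))
g(-7)*((49 - 6) + 54) = (2*(-7)/(5 - 7))*((49 - 6) + 54) = (2*(-7)/(-2))*(43 + 54) = (2*(-7)*(-½))*97 = 7*97 = 679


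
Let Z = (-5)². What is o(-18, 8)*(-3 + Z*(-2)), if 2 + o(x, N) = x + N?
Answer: 636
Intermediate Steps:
o(x, N) = -2 + N + x (o(x, N) = -2 + (x + N) = -2 + (N + x) = -2 + N + x)
Z = 25
o(-18, 8)*(-3 + Z*(-2)) = (-2 + 8 - 18)*(-3 + 25*(-2)) = -12*(-3 - 50) = -12*(-53) = 636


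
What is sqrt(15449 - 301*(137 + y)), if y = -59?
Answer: I*sqrt(8029) ≈ 89.605*I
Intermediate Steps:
sqrt(15449 - 301*(137 + y)) = sqrt(15449 - 301*(137 - 59)) = sqrt(15449 - 301*78) = sqrt(15449 - 23478) = sqrt(-8029) = I*sqrt(8029)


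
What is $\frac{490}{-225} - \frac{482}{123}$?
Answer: $- \frac{11248}{1845} \approx -6.0965$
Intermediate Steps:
$\frac{490}{-225} - \frac{482}{123} = 490 \left(- \frac{1}{225}\right) - \frac{482}{123} = - \frac{98}{45} - \frac{482}{123} = - \frac{11248}{1845}$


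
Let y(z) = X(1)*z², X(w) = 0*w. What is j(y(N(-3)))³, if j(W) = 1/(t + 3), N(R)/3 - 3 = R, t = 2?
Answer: 1/125 ≈ 0.0080000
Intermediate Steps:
X(w) = 0
N(R) = 9 + 3*R
y(z) = 0 (y(z) = 0*z² = 0)
j(W) = ⅕ (j(W) = 1/(2 + 3) = 1/5 = ⅕)
j(y(N(-3)))³ = (⅕)³ = 1/125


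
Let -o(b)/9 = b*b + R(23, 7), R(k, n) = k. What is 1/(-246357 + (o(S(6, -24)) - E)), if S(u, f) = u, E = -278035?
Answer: 1/31147 ≈ 3.2106e-5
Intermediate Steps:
o(b) = -207 - 9*b² (o(b) = -9*(b*b + 23) = -9*(b² + 23) = -9*(23 + b²) = -207 - 9*b²)
1/(-246357 + (o(S(6, -24)) - E)) = 1/(-246357 + ((-207 - 9*6²) - 1*(-278035))) = 1/(-246357 + ((-207 - 9*36) + 278035)) = 1/(-246357 + ((-207 - 324) + 278035)) = 1/(-246357 + (-531 + 278035)) = 1/(-246357 + 277504) = 1/31147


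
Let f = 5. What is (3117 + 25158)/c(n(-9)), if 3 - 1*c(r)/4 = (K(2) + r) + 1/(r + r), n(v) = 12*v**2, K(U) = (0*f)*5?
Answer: -13741650/1883737 ≈ -7.2949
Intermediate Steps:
K(U) = 0 (K(U) = (0*5)*5 = 0*5 = 0)
c(r) = 12 - 4*r - 2/r (c(r) = 12 - 4*((0 + r) + 1/(r + r)) = 12 - 4*(r + 1/(2*r)) = 12 + (-4*r - 2/r) = 12 - 4*r - 2/r)
(3117 + 25158)/c(n(-9)) = (3117 + 25158)/(12 - 48*(-9)**2 - 2/(12*(-9)**2)) = 28275/(12 - 48*81 - 2/(12*81)) = 28275/(12 - 4*972 - 2/972) = 28275/(12 - 3888 - 2*1/972) = 28275/(12 - 3888 - 1/486) = 28275/(-1883737/486) = 28275*(-486/1883737) = -13741650/1883737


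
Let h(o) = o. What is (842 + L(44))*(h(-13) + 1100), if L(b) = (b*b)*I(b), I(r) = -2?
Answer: -3293610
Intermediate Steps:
L(b) = -2*b² (L(b) = (b*b)*(-2) = b²*(-2) = -2*b²)
(842 + L(44))*(h(-13) + 1100) = (842 - 2*44²)*(-13 + 1100) = (842 - 2*1936)*1087 = (842 - 3872)*1087 = -3030*1087 = -3293610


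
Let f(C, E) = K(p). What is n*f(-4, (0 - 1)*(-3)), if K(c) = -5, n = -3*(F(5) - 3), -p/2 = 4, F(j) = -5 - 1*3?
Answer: -165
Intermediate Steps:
F(j) = -8 (F(j) = -5 - 3 = -8)
p = -8 (p = -2*4 = -8)
n = 33 (n = -3*(-8 - 3) = -3*(-11) = 33)
f(C, E) = -5
n*f(-4, (0 - 1)*(-3)) = 33*(-5) = -165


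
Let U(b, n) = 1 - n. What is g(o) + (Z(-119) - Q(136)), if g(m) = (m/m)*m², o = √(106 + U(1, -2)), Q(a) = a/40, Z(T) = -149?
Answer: -217/5 ≈ -43.400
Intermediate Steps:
Q(a) = a/40 (Q(a) = a*(1/40) = a/40)
o = √109 (o = √(106 + (1 - 1*(-2))) = √(106 + (1 + 2)) = √(106 + 3) = √109 ≈ 10.440)
g(m) = m² (g(m) = 1*m² = m²)
g(o) + (Z(-119) - Q(136)) = (√109)² + (-149 - 136/40) = 109 + (-149 - 1*17/5) = 109 + (-149 - 17/5) = 109 - 762/5 = -217/5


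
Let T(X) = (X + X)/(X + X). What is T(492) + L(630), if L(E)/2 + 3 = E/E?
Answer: -3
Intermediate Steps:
L(E) = -4 (L(E) = -6 + 2*(E/E) = -6 + 2*1 = -6 + 2 = -4)
T(X) = 1 (T(X) = (2*X)/((2*X)) = (2*X)*(1/(2*X)) = 1)
T(492) + L(630) = 1 - 4 = -3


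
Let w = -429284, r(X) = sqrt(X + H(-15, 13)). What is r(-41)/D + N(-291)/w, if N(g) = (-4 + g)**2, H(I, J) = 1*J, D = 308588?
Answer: -1475/7276 + I*sqrt(7)/154294 ≈ -0.20272 + 1.7147e-5*I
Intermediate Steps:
H(I, J) = J
r(X) = sqrt(13 + X) (r(X) = sqrt(X + 13) = sqrt(13 + X))
r(-41)/D + N(-291)/w = sqrt(13 - 41)/308588 + (-4 - 291)**2/(-429284) = sqrt(-28)*(1/308588) + (-295)**2*(-1/429284) = (2*I*sqrt(7))*(1/308588) + 87025*(-1/429284) = I*sqrt(7)/154294 - 1475/7276 = -1475/7276 + I*sqrt(7)/154294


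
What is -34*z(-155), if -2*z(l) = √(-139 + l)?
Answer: 119*I*√6 ≈ 291.49*I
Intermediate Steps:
z(l) = -√(-139 + l)/2
-34*z(-155) = -(-17)*√(-139 - 155) = -(-17)*√(-294) = -(-17)*7*I*√6 = -(-119)*I*√6 = 119*I*√6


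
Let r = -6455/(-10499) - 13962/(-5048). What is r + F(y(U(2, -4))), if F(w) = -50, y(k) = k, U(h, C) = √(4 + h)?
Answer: -1235387861/26499476 ≈ -46.619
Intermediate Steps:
r = 89585939/26499476 (r = -6455*(-1/10499) - 13962*(-1/5048) = 6455/10499 + 6981/2524 = 89585939/26499476 ≈ 3.3807)
r + F(y(U(2, -4))) = 89585939/26499476 - 50 = -1235387861/26499476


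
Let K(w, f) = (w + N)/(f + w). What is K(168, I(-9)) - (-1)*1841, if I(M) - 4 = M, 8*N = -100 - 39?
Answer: 2401869/1304 ≈ 1841.9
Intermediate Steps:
N = -139/8 (N = (-100 - 39)/8 = (⅛)*(-139) = -139/8 ≈ -17.375)
I(M) = 4 + M
K(w, f) = (-139/8 + w)/(f + w) (K(w, f) = (w - 139/8)/(f + w) = (-139/8 + w)/(f + w))
K(168, I(-9)) - (-1)*1841 = (-139/8 + 168)/((4 - 9) + 168) - (-1)*1841 = (1205/8)/(-5 + 168) - 1*(-1841) = (1205/8)/163 + 1841 = (1/163)*(1205/8) + 1841 = 1205/1304 + 1841 = 2401869/1304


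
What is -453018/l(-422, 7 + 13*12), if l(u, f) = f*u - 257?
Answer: 453018/69043 ≈ 6.5614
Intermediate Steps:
l(u, f) = -257 + f*u
-453018/l(-422, 7 + 13*12) = -453018/(-257 + (7 + 13*12)*(-422)) = -453018/(-257 + (7 + 156)*(-422)) = -453018/(-257 + 163*(-422)) = -453018/(-257 - 68786) = -453018/(-69043) = -453018*(-1/69043) = 453018/69043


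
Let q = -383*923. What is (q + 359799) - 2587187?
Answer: -2580897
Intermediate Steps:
q = -353509 (q = -1*353509 = -353509)
(q + 359799) - 2587187 = (-353509 + 359799) - 2587187 = 6290 - 2587187 = -2580897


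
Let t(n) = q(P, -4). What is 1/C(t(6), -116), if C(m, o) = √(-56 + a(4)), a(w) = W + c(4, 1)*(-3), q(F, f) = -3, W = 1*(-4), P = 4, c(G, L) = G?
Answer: -I*√2/12 ≈ -0.11785*I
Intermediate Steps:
W = -4
a(w) = -16 (a(w) = -4 + 4*(-3) = -4 - 12 = -16)
t(n) = -3
C(m, o) = 6*I*√2 (C(m, o) = √(-56 - 16) = √(-72) = 6*I*√2)
1/C(t(6), -116) = 1/(6*I*√2) = -I*√2/12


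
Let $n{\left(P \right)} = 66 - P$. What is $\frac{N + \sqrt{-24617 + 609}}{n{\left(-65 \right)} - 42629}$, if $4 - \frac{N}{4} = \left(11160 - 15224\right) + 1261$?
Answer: $- \frac{5614}{21249} - \frac{i \sqrt{6002}}{21249} \approx -0.2642 - 0.0036459 i$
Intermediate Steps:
$N = 11228$ ($N = 16 - 4 \left(\left(11160 - 15224\right) + 1261\right) = 16 - 4 \left(-4064 + 1261\right) = 16 - -11212 = 16 + 11212 = 11228$)
$\frac{N + \sqrt{-24617 + 609}}{n{\left(-65 \right)} - 42629} = \frac{11228 + \sqrt{-24617 + 609}}{\left(66 - -65\right) - 42629} = \frac{11228 + \sqrt{-24008}}{\left(66 + 65\right) - 42629} = \frac{11228 + 2 i \sqrt{6002}}{131 - 42629} = \frac{11228 + 2 i \sqrt{6002}}{-42498} = \left(11228 + 2 i \sqrt{6002}\right) \left(- \frac{1}{42498}\right) = - \frac{5614}{21249} - \frac{i \sqrt{6002}}{21249}$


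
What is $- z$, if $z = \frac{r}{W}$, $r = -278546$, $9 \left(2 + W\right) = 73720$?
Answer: $\frac{1253457}{36851} \approx 34.014$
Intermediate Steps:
$W = \frac{73702}{9}$ ($W = -2 + \frac{1}{9} \cdot 73720 = -2 + \frac{73720}{9} = \frac{73702}{9} \approx 8189.1$)
$z = - \frac{1253457}{36851}$ ($z = - \frac{278546}{\frac{73702}{9}} = \left(-278546\right) \frac{9}{73702} = - \frac{1253457}{36851} \approx -34.014$)
$- z = \left(-1\right) \left(- \frac{1253457}{36851}\right) = \frac{1253457}{36851}$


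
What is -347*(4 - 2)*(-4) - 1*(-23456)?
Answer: 26232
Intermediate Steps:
-347*(4 - 2)*(-4) - 1*(-23456) = -694*(-4) + 23456 = -347*(-8) + 23456 = 2776 + 23456 = 26232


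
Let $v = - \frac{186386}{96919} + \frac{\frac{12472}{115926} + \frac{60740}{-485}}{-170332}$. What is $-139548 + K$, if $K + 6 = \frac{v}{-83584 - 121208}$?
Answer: $- \frac{331583605224223758352198415}{2376023655692616635412} \approx -1.3955 \cdot 10^{5}$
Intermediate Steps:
$v = - \frac{44607327172175666}{23204262429124347}$ ($v = \left(-186386\right) \frac{1}{96919} + \left(12472 \cdot \frac{1}{115926} + 60740 \left(- \frac{1}{485}\right)\right) \left(- \frac{1}{170332}\right) = - \frac{186386}{96919} + \left(\frac{6236}{57963} - \frac{12148}{97}\right) \left(- \frac{1}{170332}\right) = - \frac{186386}{96919} - - \frac{175882408}{239419127613} = - \frac{186386}{96919} + \frac{175882408}{239419127613} = - \frac{44607327172175666}{23204262429124347} \approx -1.9224$)
$K = - \frac{14256119630492113724639}{2376023655692616635412}$ ($K = -6 - \frac{44607327172175666}{23204262429124347 \left(-83584 - 121208\right)} = -6 - \frac{44607327172175666}{23204262429124347 \left(-204792\right)} = -6 - - \frac{22303663586087833}{2376023655692616635412} = -6 + \frac{22303663586087833}{2376023655692616635412} = - \frac{14256119630492113724639}{2376023655692616635412} \approx -6.0$)
$-139548 + K = -139548 - \frac{14256119630492113724639}{2376023655692616635412} = - \frac{331583605224223758352198415}{2376023655692616635412}$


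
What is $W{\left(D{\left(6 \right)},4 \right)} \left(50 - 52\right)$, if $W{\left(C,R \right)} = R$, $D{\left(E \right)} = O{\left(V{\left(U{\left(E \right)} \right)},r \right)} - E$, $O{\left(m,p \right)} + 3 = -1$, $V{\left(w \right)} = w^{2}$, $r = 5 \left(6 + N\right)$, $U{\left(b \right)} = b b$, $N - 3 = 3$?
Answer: $-8$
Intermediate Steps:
$N = 6$ ($N = 3 + 3 = 6$)
$U{\left(b \right)} = b^{2}$
$r = 60$ ($r = 5 \left(6 + 6\right) = 5 \cdot 12 = 60$)
$O{\left(m,p \right)} = -4$ ($O{\left(m,p \right)} = -3 - 1 = -4$)
$D{\left(E \right)} = -4 - E$
$W{\left(D{\left(6 \right)},4 \right)} \left(50 - 52\right) = 4 \left(50 - 52\right) = 4 \left(-2\right) = -8$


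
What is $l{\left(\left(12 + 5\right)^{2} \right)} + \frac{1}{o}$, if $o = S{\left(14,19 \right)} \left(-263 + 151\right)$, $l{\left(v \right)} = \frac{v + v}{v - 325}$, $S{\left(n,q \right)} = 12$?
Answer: $- \frac{64739}{4032} \approx -16.056$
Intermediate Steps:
$l{\left(v \right)} = \frac{2 v}{-325 + v}$
$o = -1344$ ($o = 12 \left(-263 + 151\right) = 12 \left(-112\right) = -1344$)
$l{\left(\left(12 + 5\right)^{2} \right)} + \frac{1}{o} = \frac{2 \left(12 + 5\right)^{2}}{-325 + \left(12 + 5\right)^{2}} + \frac{1}{-1344} = \frac{2 \cdot 17^{2}}{-325 + 17^{2}} - \frac{1}{1344} = 2 \cdot 289 \frac{1}{-325 + 289} - \frac{1}{1344} = 2 \cdot 289 \frac{1}{-36} - \frac{1}{1344} = 2 \cdot 289 \left(- \frac{1}{36}\right) - \frac{1}{1344} = - \frac{289}{18} - \frac{1}{1344} = - \frac{64739}{4032}$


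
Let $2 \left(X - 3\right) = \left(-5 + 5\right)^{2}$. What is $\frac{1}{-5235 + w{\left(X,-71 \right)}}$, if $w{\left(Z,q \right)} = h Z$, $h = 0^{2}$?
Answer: $- \frac{1}{5235} \approx -0.00019102$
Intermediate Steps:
$h = 0$
$X = 3$ ($X = 3 + \frac{\left(-5 + 5\right)^{2}}{2} = 3 + \frac{0^{2}}{2} = 3 + \frac{1}{2} \cdot 0 = 3 + 0 = 3$)
$w{\left(Z,q \right)} = 0$ ($w{\left(Z,q \right)} = 0 Z = 0$)
$\frac{1}{-5235 + w{\left(X,-71 \right)}} = \frac{1}{-5235 + 0} = \frac{1}{-5235} = - \frac{1}{5235}$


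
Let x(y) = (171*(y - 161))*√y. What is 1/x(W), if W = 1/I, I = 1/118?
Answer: -√118/867654 ≈ -1.2520e-5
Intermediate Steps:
I = 1/118 ≈ 0.0084746
W = 118 (W = 1/(1/118) = 118)
x(y) = √y*(-27531 + 171*y) (x(y) = (171*(-161 + y))*√y = (-27531 + 171*y)*√y = √y*(-27531 + 171*y))
1/x(W) = 1/(171*√118*(-161 + 118)) = 1/(171*√118*(-43)) = 1/(-7353*√118) = -√118/867654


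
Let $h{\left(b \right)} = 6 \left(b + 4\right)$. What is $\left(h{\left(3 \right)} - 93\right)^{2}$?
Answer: $2601$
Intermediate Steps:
$h{\left(b \right)} = 24 + 6 b$ ($h{\left(b \right)} = 6 \left(4 + b\right) = 24 + 6 b$)
$\left(h{\left(3 \right)} - 93\right)^{2} = \left(\left(24 + 6 \cdot 3\right) - 93\right)^{2} = \left(\left(24 + 18\right) - 93\right)^{2} = \left(42 - 93\right)^{2} = \left(-51\right)^{2} = 2601$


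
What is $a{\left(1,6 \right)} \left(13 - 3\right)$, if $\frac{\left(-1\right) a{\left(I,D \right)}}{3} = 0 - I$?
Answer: $30$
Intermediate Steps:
$a{\left(I,D \right)} = 3 I$ ($a{\left(I,D \right)} = - 3 \left(0 - I\right) = - 3 \left(- I\right) = 3 I$)
$a{\left(1,6 \right)} \left(13 - 3\right) = 3 \cdot 1 \left(13 - 3\right) = 3 \cdot 10 = 30$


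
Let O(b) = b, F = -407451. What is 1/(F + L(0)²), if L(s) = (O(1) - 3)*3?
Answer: -1/407415 ≈ -2.4545e-6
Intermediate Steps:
L(s) = -6 (L(s) = (1 - 3)*3 = -2*3 = -6)
1/(F + L(0)²) = 1/(-407451 + (-6)²) = 1/(-407451 + 36) = 1/(-407415) = -1/407415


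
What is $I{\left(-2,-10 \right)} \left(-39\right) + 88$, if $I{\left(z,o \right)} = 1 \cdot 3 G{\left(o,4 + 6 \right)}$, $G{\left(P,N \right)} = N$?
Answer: $-1082$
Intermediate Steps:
$I{\left(z,o \right)} = 30$ ($I{\left(z,o \right)} = 1 \cdot 3 \left(4 + 6\right) = 3 \cdot 10 = 30$)
$I{\left(-2,-10 \right)} \left(-39\right) + 88 = 30 \left(-39\right) + 88 = -1170 + 88 = -1082$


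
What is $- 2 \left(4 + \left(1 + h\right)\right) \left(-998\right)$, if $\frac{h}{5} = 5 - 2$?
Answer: $39920$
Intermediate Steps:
$h = 15$ ($h = 5 \left(5 - 2\right) = 5 \cdot 3 = 15$)
$- 2 \left(4 + \left(1 + h\right)\right) \left(-998\right) = - 2 \left(4 + \left(1 + 15\right)\right) \left(-998\right) = - 2 \left(4 + 16\right) \left(-998\right) = \left(-2\right) 20 \left(-998\right) = \left(-40\right) \left(-998\right) = 39920$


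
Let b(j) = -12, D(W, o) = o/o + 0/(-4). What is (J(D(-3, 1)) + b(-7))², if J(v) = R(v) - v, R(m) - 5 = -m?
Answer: 81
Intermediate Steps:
R(m) = 5 - m
D(W, o) = 1 (D(W, o) = 1 + 0*(-¼) = 1 + 0 = 1)
J(v) = 5 - 2*v (J(v) = (5 - v) - v = 5 - 2*v)
(J(D(-3, 1)) + b(-7))² = ((5 - 2*1) - 12)² = ((5 - 2) - 12)² = (3 - 12)² = (-9)² = 81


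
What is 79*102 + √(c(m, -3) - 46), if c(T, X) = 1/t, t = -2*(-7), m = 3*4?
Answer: 8058 + I*√9002/14 ≈ 8058.0 + 6.7771*I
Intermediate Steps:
m = 12
t = 14
c(T, X) = 1/14
79*102 + √(c(m, -3) - 46) = 79*102 + √(1/14 - 46) = 8058 + √(-643/14) = 8058 + I*√9002/14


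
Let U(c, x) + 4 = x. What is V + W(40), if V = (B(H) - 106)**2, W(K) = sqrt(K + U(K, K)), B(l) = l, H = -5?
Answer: 12321 + 2*sqrt(19) ≈ 12330.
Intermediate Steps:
U(c, x) = -4 + x
W(K) = sqrt(-4 + 2*K) (W(K) = sqrt(K + (-4 + K)) = sqrt(-4 + 2*K))
V = 12321 (V = (-5 - 106)**2 = (-111)**2 = 12321)
V + W(40) = 12321 + sqrt(-4 + 2*40) = 12321 + sqrt(-4 + 80) = 12321 + sqrt(76) = 12321 + 2*sqrt(19)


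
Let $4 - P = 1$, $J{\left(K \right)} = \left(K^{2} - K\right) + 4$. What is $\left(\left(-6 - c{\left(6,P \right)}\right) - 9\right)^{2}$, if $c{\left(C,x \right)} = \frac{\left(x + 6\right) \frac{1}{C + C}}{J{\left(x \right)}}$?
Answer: $\frac{363609}{1600} \approx 227.26$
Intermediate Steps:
$J{\left(K \right)} = 4 + K^{2} - K$
$P = 3$ ($P = 4 - 1 = 3$)
$c{\left(C,x \right)} = \frac{6 + x}{2 C \left(4 + x^{2} - x\right)}$ ($c{\left(C,x \right)} = \frac{\left(x + 6\right) \frac{1}{C + C}}{4 + x^{2} - x} = \frac{\left(6 + x\right) \frac{1}{2 C}}{4 + x^{2} - x} = \frac{\frac{1}{2} \frac{1}{C} \left(6 + x\right)}{4 + x^{2} - x} = \frac{6 + x}{2 C \left(4 + x^{2} - x\right)}$)
$\left(\left(-6 - c{\left(6,P \right)}\right) - 9\right)^{2} = \left(\left(-6 - \frac{6 + 3}{2 \cdot 6 \left(4 + 3^{2} - 3\right)}\right) - 9\right)^{2} = \left(\left(-6 - \frac{1}{2} \cdot \frac{1}{6} \frac{1}{4 + 9 - 3} \cdot 9\right) - 9\right)^{2} = \left(\left(-6 - \frac{1}{2} \cdot \frac{1}{6} \cdot \frac{1}{10} \cdot 9\right) - 9\right)^{2} = \left(\left(-6 - \frac{3}{40}\right) - 9\right)^{2} = \left(- \frac{243}{40} - 9\right)^{2} = \left(- \frac{603}{40}\right)^{2} = \frac{363609}{1600}$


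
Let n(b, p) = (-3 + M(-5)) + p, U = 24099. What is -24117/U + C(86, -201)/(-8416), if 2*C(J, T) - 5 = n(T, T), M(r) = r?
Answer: -33418429/33802864 ≈ -0.98863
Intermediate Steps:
n(b, p) = -8 + p (n(b, p) = (-3 - 5) + p = -8 + p)
C(J, T) = -3/2 + T/2 (C(J, T) = 5/2 + (-8 + T)/2 = 5/2 + (-4 + T/2) = -3/2 + T/2)
-24117/U + C(86, -201)/(-8416) = -24117/24099 + (-3/2 + (½)*(-201))/(-8416) = -24117*1/24099 + (-3/2 - 201/2)*(-1/8416) = -8039/8033 - 102*(-1/8416) = -8039/8033 + 51/4208 = -33418429/33802864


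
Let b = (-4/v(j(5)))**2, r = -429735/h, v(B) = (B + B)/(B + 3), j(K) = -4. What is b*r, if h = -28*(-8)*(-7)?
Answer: 429735/6272 ≈ 68.516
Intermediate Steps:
h = -1568 (h = 224*(-7) = -1568)
v(B) = 2*B/(3 + B) (v(B) = (2*B)/(3 + B) = 2*B/(3 + B))
r = 429735/1568 (r = -429735/(-1568) = -429735*(-1/1568) = 429735/1568 ≈ 274.07)
b = 1/4 (b = (-4/(2*(-4)/(3 - 4)))**2 = (-4/(2*(-4)/(-1)))**2 = (-4/(2*(-4)*(-1)))**2 = (-4/8)**2 = (-4*1/8)**2 = (-1/2)**2 = 1/4 ≈ 0.25000)
b*r = (1/4)*(429735/1568) = 429735/6272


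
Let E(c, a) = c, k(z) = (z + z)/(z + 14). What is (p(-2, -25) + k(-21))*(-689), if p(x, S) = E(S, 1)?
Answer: 13091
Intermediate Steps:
k(z) = 2*z/(14 + z) (k(z) = (2*z)/(14 + z) = 2*z/(14 + z))
p(x, S) = S
(p(-2, -25) + k(-21))*(-689) = (-25 + 2*(-21)/(14 - 21))*(-689) = (-25 + 2*(-21)/(-7))*(-689) = (-25 + 2*(-21)*(-⅐))*(-689) = (-25 + 6)*(-689) = -19*(-689) = 13091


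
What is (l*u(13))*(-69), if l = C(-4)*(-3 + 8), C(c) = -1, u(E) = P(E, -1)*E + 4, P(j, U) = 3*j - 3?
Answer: 162840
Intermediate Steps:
P(j, U) = -3 + 3*j
u(E) = 4 + E*(-3 + 3*E) (u(E) = (-3 + 3*E)*E + 4 = E*(-3 + 3*E) + 4 = 4 + E*(-3 + 3*E))
l = -5 (l = -(-3 + 8) = -1*5 = -5)
(l*u(13))*(-69) = -5*(4 + 3*13*(-1 + 13))*(-69) = -5*(4 + 3*13*12)*(-69) = -5*(4 + 468)*(-69) = -5*472*(-69) = -2360*(-69) = 162840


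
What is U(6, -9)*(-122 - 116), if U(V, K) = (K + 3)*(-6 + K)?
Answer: -21420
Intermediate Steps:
U(V, K) = (-6 + K)*(3 + K) (U(V, K) = (3 + K)*(-6 + K) = (-6 + K)*(3 + K))
U(6, -9)*(-122 - 116) = (-18 + (-9)² - 3*(-9))*(-122 - 116) = (-18 + 81 + 27)*(-238) = 90*(-238) = -21420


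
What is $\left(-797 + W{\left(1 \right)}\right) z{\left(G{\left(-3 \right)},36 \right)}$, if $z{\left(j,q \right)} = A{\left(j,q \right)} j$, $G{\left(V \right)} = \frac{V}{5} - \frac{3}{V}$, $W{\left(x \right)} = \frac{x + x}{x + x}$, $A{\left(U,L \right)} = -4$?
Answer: $\frac{6368}{5} \approx 1273.6$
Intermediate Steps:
$W{\left(x \right)} = 1$ ($W{\left(x \right)} = \frac{2 x}{2 x} = 2 x \frac{1}{2 x} = 1$)
$G{\left(V \right)} = - \frac{3}{V} + \frac{V}{5}$ ($G{\left(V \right)} = V \frac{1}{5} - \frac{3}{V} = \frac{V}{5} - \frac{3}{V} = - \frac{3}{V} + \frac{V}{5}$)
$z{\left(j,q \right)} = - 4 j$
$\left(-797 + W{\left(1 \right)}\right) z{\left(G{\left(-3 \right)},36 \right)} = \left(-797 + 1\right) \left(- 4 \left(- \frac{3}{-3} + \frac{1}{5} \left(-3\right)\right)\right) = - 796 \left(- 4 \left(\left(-3\right) \left(- \frac{1}{3}\right) - \frac{3}{5}\right)\right) = - 796 \left(- 4 \left(1 - \frac{3}{5}\right)\right) = - 796 \left(\left(-4\right) \frac{2}{5}\right) = \left(-796\right) \left(- \frac{8}{5}\right) = \frac{6368}{5}$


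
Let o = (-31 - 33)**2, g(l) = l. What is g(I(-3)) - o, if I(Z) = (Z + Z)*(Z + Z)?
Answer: -4060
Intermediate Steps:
I(Z) = 4*Z**2 (I(Z) = (2*Z)*(2*Z) = 4*Z**2)
o = 4096 (o = (-64)**2 = 4096)
g(I(-3)) - o = 4*(-3)**2 - 1*4096 = 4*9 - 4096 = 36 - 4096 = -4060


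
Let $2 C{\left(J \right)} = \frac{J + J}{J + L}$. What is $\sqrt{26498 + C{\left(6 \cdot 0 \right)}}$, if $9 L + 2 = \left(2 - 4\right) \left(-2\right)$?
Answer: $\sqrt{26498} \approx 162.78$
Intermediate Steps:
$L = \frac{2}{9}$ ($L = - \frac{2}{9} + \frac{\left(2 - 4\right) \left(-2\right)}{9} = - \frac{2}{9} + \frac{\left(-2\right) \left(-2\right)}{9} = - \frac{2}{9} + \frac{1}{9} \cdot 4 = - \frac{2}{9} + \frac{4}{9} = \frac{2}{9} \approx 0.22222$)
$C{\left(J \right)} = \frac{J}{\frac{2}{9} + J}$ ($C{\left(J \right)} = \frac{\left(J + J\right) \frac{1}{J + \frac{2}{9}}}{2} = \frac{2 J \frac{1}{\frac{2}{9} + J}}{2} = \frac{J}{\frac{2}{9} + J}$)
$\sqrt{26498 + C{\left(6 \cdot 0 \right)}} = \sqrt{26498 + \frac{9 \cdot 6 \cdot 0}{2 + 9 \cdot 6 \cdot 0}} = \sqrt{26498 + 9 \cdot 0 \frac{1}{2 + 9 \cdot 0}} = \sqrt{26498 + 9 \cdot 0 \frac{1}{2 + 0}} = \sqrt{26498 + 9 \cdot 0 \cdot \frac{1}{2}} = \sqrt{26498 + 0} = \sqrt{26498}$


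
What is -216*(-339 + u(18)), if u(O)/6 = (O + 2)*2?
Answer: 21384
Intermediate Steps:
u(O) = 24 + 12*O (u(O) = 6*((O + 2)*2) = 6*((2 + O)*2) = 6*(4 + 2*O) = 24 + 12*O)
-216*(-339 + u(18)) = -216*(-339 + (24 + 12*18)) = -216*(-339 + (24 + 216)) = -216*(-339 + 240) = -216*(-99) = 21384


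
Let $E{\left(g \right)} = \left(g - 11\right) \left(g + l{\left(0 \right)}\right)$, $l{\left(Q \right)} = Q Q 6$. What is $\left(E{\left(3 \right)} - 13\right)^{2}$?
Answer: $1369$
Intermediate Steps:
$l{\left(Q \right)} = 6 Q^{2}$ ($l{\left(Q \right)} = Q^{2} \cdot 6 = 6 Q^{2}$)
$E{\left(g \right)} = g \left(-11 + g\right)$ ($E{\left(g \right)} = \left(g - 11\right) \left(g + 6 \cdot 0^{2}\right) = \left(-11 + g\right) \left(g + 6 \cdot 0\right) = \left(-11 + g\right) \left(g + 0\right) = \left(-11 + g\right) g = g \left(-11 + g\right)$)
$\left(E{\left(3 \right)} - 13\right)^{2} = \left(3 \left(-11 + 3\right) - 13\right)^{2} = \left(3 \left(-8\right) - 13\right)^{2} = \left(-24 - 13\right)^{2} = \left(-37\right)^{2} = 1369$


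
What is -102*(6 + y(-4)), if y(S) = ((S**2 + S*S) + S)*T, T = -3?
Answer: 7956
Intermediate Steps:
y(S) = -6*S**2 - 3*S (y(S) = ((S**2 + S*S) + S)*(-3) = ((S**2 + S**2) + S)*(-3) = (2*S**2 + S)*(-3) = (S + 2*S**2)*(-3) = -6*S**2 - 3*S)
-102*(6 + y(-4)) = -102*(6 - 3*(-4)*(1 + 2*(-4))) = -102*(6 - 3*(-4)*(1 - 8)) = -102*(6 - 3*(-4)*(-7)) = -102*(6 - 84) = -102*(-78) = 7956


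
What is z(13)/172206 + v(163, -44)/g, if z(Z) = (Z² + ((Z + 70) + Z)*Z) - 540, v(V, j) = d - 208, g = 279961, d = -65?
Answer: 198513559/48210963966 ≈ 0.0041176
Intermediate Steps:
v(V, j) = -273 (v(V, j) = -65 - 208 = -273)
z(Z) = -540 + Z² + Z*(70 + 2*Z) (z(Z) = (Z² + ((70 + Z) + Z)*Z) - 540 = (Z² + (70 + 2*Z)*Z) - 540 = (Z² + Z*(70 + 2*Z)) - 540 = -540 + Z² + Z*(70 + 2*Z))
z(13)/172206 + v(163, -44)/g = (-540 + 3*13² + 70*13)/172206 - 273/279961 = (-540 + 3*169 + 910)*(1/172206) - 273*1/279961 = (-540 + 507 + 910)*(1/172206) - 273/279961 = 877*(1/172206) - 273/279961 = 877/172206 - 273/279961 = 198513559/48210963966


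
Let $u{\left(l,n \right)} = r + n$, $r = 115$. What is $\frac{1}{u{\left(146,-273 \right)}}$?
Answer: $- \frac{1}{158} \approx -0.0063291$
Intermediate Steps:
$u{\left(l,n \right)} = 115 + n$
$\frac{1}{u{\left(146,-273 \right)}} = \frac{1}{115 - 273} = \frac{1}{-158} = - \frac{1}{158}$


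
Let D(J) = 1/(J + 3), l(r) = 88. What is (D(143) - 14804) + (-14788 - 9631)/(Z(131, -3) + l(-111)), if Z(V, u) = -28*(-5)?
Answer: -248180249/16644 ≈ -14911.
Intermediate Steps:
D(J) = 1/(3 + J)
Z(V, u) = 140
(D(143) - 14804) + (-14788 - 9631)/(Z(131, -3) + l(-111)) = (1/(3 + 143) - 14804) + (-14788 - 9631)/(140 + 88) = (1/146 - 14804) - 24419/228 = (1/146 - 14804) - 24419*1/228 = -2161383/146 - 24419/228 = -248180249/16644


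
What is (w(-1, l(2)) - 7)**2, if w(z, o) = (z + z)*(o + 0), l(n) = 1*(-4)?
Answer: 1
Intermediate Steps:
l(n) = -4
w(z, o) = 2*o*z (w(z, o) = (2*z)*o = 2*o*z)
(w(-1, l(2)) - 7)**2 = (2*(-4)*(-1) - 7)**2 = (8 - 7)**2 = 1**2 = 1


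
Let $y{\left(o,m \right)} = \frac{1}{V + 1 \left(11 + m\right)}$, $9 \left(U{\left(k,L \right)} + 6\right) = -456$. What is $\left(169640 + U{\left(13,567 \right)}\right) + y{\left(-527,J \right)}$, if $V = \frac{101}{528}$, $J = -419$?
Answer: $\frac{109545574666}{645969} \approx 1.6958 \cdot 10^{5}$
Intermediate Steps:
$U{\left(k,L \right)} = - \frac{170}{3}$ ($U{\left(k,L \right)} = -6 + \frac{1}{9} \left(-456\right) = -6 - \frac{152}{3} = - \frac{170}{3}$)
$V = \frac{101}{528}$ ($V = 101 \cdot \frac{1}{528} = \frac{101}{528} \approx 0.19129$)
$y{\left(o,m \right)} = \frac{1}{\frac{5909}{528} + m}$ ($y{\left(o,m \right)} = \frac{1}{\frac{101}{528} + 1 \left(11 + m\right)} = \frac{1}{\frac{101}{528} + \left(11 + m\right)} = \frac{1}{\frac{5909}{528} + m}$)
$\left(169640 + U{\left(13,567 \right)}\right) + y{\left(-527,J \right)} = \left(169640 - \frac{170}{3}\right) + \frac{528}{5909 + 528 \left(-419\right)} = \frac{508750}{3} + \frac{528}{5909 - 221232} = \frac{508750}{3} + \frac{528}{-215323} = \frac{508750}{3} + 528 \left(- \frac{1}{215323}\right) = \frac{508750}{3} - \frac{528}{215323} = \frac{109545574666}{645969}$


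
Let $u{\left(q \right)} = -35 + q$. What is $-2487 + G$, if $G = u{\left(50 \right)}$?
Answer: $-2472$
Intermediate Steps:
$G = 15$ ($G = -35 + 50 = 15$)
$-2487 + G = -2487 + 15 = -2472$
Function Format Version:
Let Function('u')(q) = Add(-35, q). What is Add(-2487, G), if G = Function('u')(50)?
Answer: -2472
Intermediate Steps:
G = 15 (G = Add(-35, 50) = 15)
Add(-2487, G) = Add(-2487, 15) = -2472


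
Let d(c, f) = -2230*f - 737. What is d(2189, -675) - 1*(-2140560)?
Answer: 3645073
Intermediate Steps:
d(c, f) = -737 - 2230*f
d(2189, -675) - 1*(-2140560) = (-737 - 2230*(-675)) - 1*(-2140560) = (-737 + 1505250) + 2140560 = 1504513 + 2140560 = 3645073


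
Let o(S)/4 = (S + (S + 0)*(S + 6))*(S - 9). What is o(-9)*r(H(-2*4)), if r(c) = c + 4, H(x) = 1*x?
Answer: 5184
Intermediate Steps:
H(x) = x
o(S) = 4*(-9 + S)*(S + S*(6 + S)) (o(S) = 4*((S + (S + 0)*(S + 6))*(S - 9)) = 4*((S + S*(6 + S))*(-9 + S)) = 4*((-9 + S)*(S + S*(6 + S))) = 4*(-9 + S)*(S + S*(6 + S)))
r(c) = 4 + c
o(-9)*r(H(-2*4)) = (4*(-9)*(-63 + (-9)² - 2*(-9)))*(4 - 2*4) = (4*(-9)*(-63 + 81 + 18))*(4 - 8) = (4*(-9)*36)*(-4) = -1296*(-4) = 5184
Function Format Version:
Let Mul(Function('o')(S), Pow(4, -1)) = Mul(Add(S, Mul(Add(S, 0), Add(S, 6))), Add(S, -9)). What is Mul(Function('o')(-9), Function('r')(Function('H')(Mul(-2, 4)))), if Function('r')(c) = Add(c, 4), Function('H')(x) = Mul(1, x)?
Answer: 5184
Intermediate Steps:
Function('H')(x) = x
Function('o')(S) = Mul(4, Add(-9, S), Add(S, Mul(S, Add(6, S)))) (Function('o')(S) = Mul(4, Mul(Add(S, Mul(Add(S, 0), Add(S, 6))), Add(S, -9))) = Mul(4, Mul(Add(S, Mul(S, Add(6, S))), Add(-9, S))) = Mul(4, Mul(Add(-9, S), Add(S, Mul(S, Add(6, S))))) = Mul(4, Add(-9, S), Add(S, Mul(S, Add(6, S)))))
Function('r')(c) = Add(4, c)
Mul(Function('o')(-9), Function('r')(Function('H')(Mul(-2, 4)))) = Mul(Mul(4, -9, Add(-63, Pow(-9, 2), Mul(-2, -9))), Add(4, Mul(-2, 4))) = Mul(Mul(4, -9, Add(-63, 81, 18)), Add(4, -8)) = Mul(Mul(4, -9, 36), -4) = Mul(-1296, -4) = 5184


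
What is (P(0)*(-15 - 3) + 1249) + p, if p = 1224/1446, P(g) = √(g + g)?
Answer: 301213/241 ≈ 1249.8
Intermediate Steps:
P(g) = √2*√g (P(g) = √(2*g) = √2*√g)
p = 204/241 (p = 1224*(1/1446) = 204/241 ≈ 0.84647)
(P(0)*(-15 - 3) + 1249) + p = ((√2*√0)*(-15 - 3) + 1249) + 204/241 = ((√2*0)*(-18) + 1249) + 204/241 = (0*(-18) + 1249) + 204/241 = (0 + 1249) + 204/241 = 1249 + 204/241 = 301213/241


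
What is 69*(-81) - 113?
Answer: -5702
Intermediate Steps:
69*(-81) - 113 = -5589 - 113 = -5702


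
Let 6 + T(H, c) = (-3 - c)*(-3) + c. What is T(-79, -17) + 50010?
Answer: 49945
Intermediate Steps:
T(H, c) = 3 + 4*c (T(H, c) = -6 + ((-3 - c)*(-3) + c) = -6 + ((9 + 3*c) + c) = -6 + (9 + 4*c) = 3 + 4*c)
T(-79, -17) + 50010 = (3 + 4*(-17)) + 50010 = (3 - 68) + 50010 = -65 + 50010 = 49945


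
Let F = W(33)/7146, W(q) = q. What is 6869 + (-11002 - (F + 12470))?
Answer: -39548357/2382 ≈ -16603.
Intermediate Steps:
F = 11/2382 (F = 33/7146 = 33*(1/7146) = 11/2382 ≈ 0.0046180)
6869 + (-11002 - (F + 12470)) = 6869 + (-11002 - (11/2382 + 12470)) = 6869 + (-11002 - 1*29703551/2382) = 6869 + (-11002 - 29703551/2382) = 6869 - 55910315/2382 = -39548357/2382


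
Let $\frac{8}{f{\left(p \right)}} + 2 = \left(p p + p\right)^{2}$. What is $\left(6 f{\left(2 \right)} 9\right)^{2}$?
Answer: $\frac{46656}{289} \approx 161.44$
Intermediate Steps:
$f{\left(p \right)} = \frac{8}{-2 + \left(p + p^{2}\right)^{2}}$ ($f{\left(p \right)} = \frac{8}{-2 + \left(p p + p\right)^{2}} = \frac{8}{-2 + \left(p^{2} + p\right)^{2}} = \frac{8}{-2 + \left(p + p^{2}\right)^{2}}$)
$\left(6 f{\left(2 \right)} 9\right)^{2} = \left(6 \frac{8}{-2 + 2^{2} \left(1 + 2\right)^{2}} \cdot 9\right)^{2} = \left(6 \frac{8}{-2 + 4 \cdot 3^{2}} \cdot 9\right)^{2} = \left(6 \frac{8}{-2 + 4 \cdot 9} \cdot 9\right)^{2} = \left(6 \frac{8}{-2 + 36} \cdot 9\right)^{2} = \left(6 \cdot \frac{8}{34} \cdot 9\right)^{2} = \left(6 \cdot 8 \cdot \frac{1}{34} \cdot 9\right)^{2} = \left(6 \cdot \frac{4}{17} \cdot 9\right)^{2} = \left(\frac{24}{17} \cdot 9\right)^{2} = \left(\frac{216}{17}\right)^{2} = \frac{46656}{289}$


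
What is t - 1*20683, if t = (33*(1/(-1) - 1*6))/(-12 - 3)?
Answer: -103338/5 ≈ -20668.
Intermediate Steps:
t = 77/5 (t = (33*(-1 - 6))/(-15) = (33*(-7))*(-1/15) = -231*(-1/15) = 77/5 ≈ 15.400)
t - 1*20683 = 77/5 - 1*20683 = 77/5 - 20683 = -103338/5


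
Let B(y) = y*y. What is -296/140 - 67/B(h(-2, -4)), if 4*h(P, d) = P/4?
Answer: -150154/35 ≈ -4290.1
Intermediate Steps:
h(P, d) = P/16 (h(P, d) = (P/4)/4 = P/16)
B(y) = y**2
-296/140 - 67/B(h(-2, -4)) = -296/140 - 67/(((1/16)*(-2))**2) = -296*1/140 - 67/((-1/8)**2) = -74/35 - 67/1/64 = -74/35 - 67*64 = -74/35 - 4288 = -150154/35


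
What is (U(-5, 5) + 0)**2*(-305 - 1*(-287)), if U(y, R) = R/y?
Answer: -18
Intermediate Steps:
(U(-5, 5) + 0)**2*(-305 - 1*(-287)) = (5/(-5) + 0)**2*(-305 - 1*(-287)) = (5*(-1/5) + 0)**2*(-305 + 287) = (-1 + 0)**2*(-18) = (-1)**2*(-18) = 1*(-18) = -18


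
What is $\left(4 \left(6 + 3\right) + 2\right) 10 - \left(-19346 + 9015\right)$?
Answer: $10711$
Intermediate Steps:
$\left(4 \left(6 + 3\right) + 2\right) 10 - \left(-19346 + 9015\right) = \left(4 \cdot 9 + 2\right) 10 - -10331 = \left(36 + 2\right) 10 + 10331 = 38 \cdot 10 + 10331 = 380 + 10331 = 10711$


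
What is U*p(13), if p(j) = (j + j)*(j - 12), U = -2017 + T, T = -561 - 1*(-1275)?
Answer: -33878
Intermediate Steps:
T = 714 (T = -561 + 1275 = 714)
U = -1303 (U = -2017 + 714 = -1303)
p(j) = 2*j*(-12 + j) (p(j) = (2*j)*(-12 + j) = 2*j*(-12 + j))
U*p(13) = -2606*13*(-12 + 13) = -2606*13 = -1303*26 = -33878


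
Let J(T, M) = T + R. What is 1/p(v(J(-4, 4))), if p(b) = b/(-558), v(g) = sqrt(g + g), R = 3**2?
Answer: -279*sqrt(10)/5 ≈ -176.46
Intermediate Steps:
R = 9
J(T, M) = 9 + T (J(T, M) = T + 9 = 9 + T)
v(g) = sqrt(2)*sqrt(g) (v(g) = sqrt(2*g) = sqrt(2)*sqrt(g))
p(b) = -b/558 (p(b) = b*(-1/558) = -b/558)
1/p(v(J(-4, 4))) = 1/(-sqrt(2)*sqrt(9 - 4)/558) = 1/(-sqrt(2)*sqrt(5)/558) = 1/(-sqrt(10)/558) = -279*sqrt(10)/5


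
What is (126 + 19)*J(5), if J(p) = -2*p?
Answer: -1450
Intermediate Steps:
(126 + 19)*J(5) = (126 + 19)*(-2*5) = 145*(-10) = -1450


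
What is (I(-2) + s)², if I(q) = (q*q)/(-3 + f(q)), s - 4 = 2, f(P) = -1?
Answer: 25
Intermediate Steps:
s = 6 (s = 4 + 2 = 6)
I(q) = -q²/4 (I(q) = (q*q)/(-3 - 1) = q²/(-4) = q²*(-¼) = -q²/4)
(I(-2) + s)² = (-¼*(-2)² + 6)² = (-¼*4 + 6)² = (-1 + 6)² = 5² = 25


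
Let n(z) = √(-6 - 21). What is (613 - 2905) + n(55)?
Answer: -2292 + 3*I*√3 ≈ -2292.0 + 5.1962*I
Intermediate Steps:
n(z) = 3*I*√3 (n(z) = √(-27) = 3*I*√3)
(613 - 2905) + n(55) = (613 - 2905) + 3*I*√3 = -2292 + 3*I*√3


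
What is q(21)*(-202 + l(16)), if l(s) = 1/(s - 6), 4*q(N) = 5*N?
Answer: -42399/8 ≈ -5299.9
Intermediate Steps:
q(N) = 5*N/4 (q(N) = (5*N)/4 = 5*N/4)
l(s) = 1/(-6 + s)
q(21)*(-202 + l(16)) = ((5/4)*21)*(-202 + 1/(-6 + 16)) = 105*(-202 + 1/10)/4 = (105/4)*(-2019/10) = -42399/8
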